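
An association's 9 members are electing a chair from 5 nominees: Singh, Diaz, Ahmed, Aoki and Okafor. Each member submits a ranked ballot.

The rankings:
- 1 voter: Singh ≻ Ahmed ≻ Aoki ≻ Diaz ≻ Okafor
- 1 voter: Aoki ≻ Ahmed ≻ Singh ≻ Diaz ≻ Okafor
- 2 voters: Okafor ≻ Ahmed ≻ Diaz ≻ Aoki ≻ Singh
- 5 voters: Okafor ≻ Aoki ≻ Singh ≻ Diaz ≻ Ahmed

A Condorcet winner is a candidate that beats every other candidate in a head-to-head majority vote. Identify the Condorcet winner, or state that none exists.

Okafor

Pairwise majorities:
Singh vs Diaz: 1+1+5 = 7 for Singh, 2 for Diaz — Singh by 7–2.
Singh vs Ahmed: Singh is ranked higher on 1+5 = 6 ballots, Ahmed on 3. Singh wins 6–3.
Singh vs Aoki: Singh is ranked higher on 1 ballot, Aoki on 8. Aoki wins 8–1.
Singh vs Okafor: Singh is ranked higher on 1+1 = 2 ballots, Okafor on 7. Okafor wins 7–2.
Diaz vs Ahmed: 5 to 4, Diaz.
Diaz vs Aoki: Diaz preferred on 2 ballots; Aoki wins 7–2.
Diaz vs Okafor: 2 to 7, Okafor.
Ahmed vs Aoki: 3 to 6, Aoki.
Ahmed vs Okafor: 2 to 7, Okafor.
Aoki vs Okafor: Aoki is ranked higher on 1+1 = 2 ballots, Okafor on 7. Okafor wins 7–2.
Okafor beats each of Singh, Diaz, Ahmed, Aoki — Okafor is the Condorcet winner.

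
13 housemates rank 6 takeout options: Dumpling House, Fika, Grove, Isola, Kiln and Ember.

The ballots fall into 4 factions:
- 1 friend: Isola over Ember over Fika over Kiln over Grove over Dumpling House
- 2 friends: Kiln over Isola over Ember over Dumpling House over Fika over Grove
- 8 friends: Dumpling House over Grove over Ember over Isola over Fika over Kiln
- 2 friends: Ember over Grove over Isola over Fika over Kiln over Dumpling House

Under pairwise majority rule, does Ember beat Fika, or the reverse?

Ballots ranking Ember above Fika: 1 + 2 + 8 + 2 = 13.
Ballots ranking Fika above Ember: 13 − 13 = 0.
Ember wins the head-to-head 13–0.

Ember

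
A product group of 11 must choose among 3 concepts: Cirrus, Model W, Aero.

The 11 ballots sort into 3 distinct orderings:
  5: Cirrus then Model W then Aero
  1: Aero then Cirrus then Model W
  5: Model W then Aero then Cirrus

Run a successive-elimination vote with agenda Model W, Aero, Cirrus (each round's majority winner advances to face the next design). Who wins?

Round 1: Model W vs Aero — 10–1, Model W advances.
Round 2: Model W vs Cirrus — 5–6, Cirrus advances.
The agenda winner is Cirrus.

Cirrus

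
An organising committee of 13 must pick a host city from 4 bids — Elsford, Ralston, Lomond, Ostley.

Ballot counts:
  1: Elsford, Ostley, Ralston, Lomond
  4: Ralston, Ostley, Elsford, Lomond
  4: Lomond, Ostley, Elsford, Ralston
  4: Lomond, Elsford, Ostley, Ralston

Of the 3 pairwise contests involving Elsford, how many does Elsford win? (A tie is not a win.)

Elsford against each rival (13 organisers):
Elsford vs Ralston: Elsford preferred on 1+4+4 = 9 ballots; Elsford wins 9–4.
Elsford vs Lomond: Lomond wins 8–5.
Elsford vs Ostley: Ostley, 8–5.
Elsford beats Ralston; loses to Lomond, Ostley — 1 pairwise win.

1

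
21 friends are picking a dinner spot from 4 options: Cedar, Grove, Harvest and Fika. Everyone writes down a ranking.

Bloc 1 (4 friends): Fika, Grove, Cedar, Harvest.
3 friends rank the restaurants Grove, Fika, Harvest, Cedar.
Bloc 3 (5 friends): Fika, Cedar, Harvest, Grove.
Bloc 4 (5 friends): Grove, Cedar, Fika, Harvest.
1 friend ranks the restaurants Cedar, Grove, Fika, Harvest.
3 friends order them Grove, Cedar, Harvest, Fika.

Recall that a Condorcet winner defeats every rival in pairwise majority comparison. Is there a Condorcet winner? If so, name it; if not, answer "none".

Head-to-head results (21 friends):
Cedar vs Grove: 6 to 15, Grove.
Cedar vs Harvest: 18 to 3, Cedar.
Cedar vs Fika: Cedar preferred on 5+1+3 = 9 ballots; Fika wins 12–9.
Grove vs Harvest: Grove is ranked higher on 4+3+5+1+3 = 16 ballots, Harvest on 5. Grove wins 16–5.
Grove vs Fika: Grove preferred on 3+5+1+3 = 12 ballots; Grove wins 12–9.
Harvest vs Fika: Harvest is ranked higher on 3 ballots, Fika on 18. Fika wins 18–3.
Grove defeats every rival head-to-head and is the Condorcet winner.

Grove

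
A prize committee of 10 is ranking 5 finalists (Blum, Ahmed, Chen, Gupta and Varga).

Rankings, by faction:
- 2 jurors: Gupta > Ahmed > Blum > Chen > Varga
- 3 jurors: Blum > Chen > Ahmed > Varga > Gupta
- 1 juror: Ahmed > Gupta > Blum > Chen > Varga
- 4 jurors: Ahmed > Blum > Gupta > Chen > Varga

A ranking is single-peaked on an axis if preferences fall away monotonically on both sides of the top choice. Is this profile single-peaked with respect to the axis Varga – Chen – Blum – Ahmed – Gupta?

Axis positions: Varga=1, Chen=2, Blum=3, Ahmed=4, Gupta=5.
Faction 1 (peak Gupta at position 5): ranking walks positions 5-4-3-2-1, expanding outward from the peak — single-peaked.
Faction 2 (peak Blum at position 3): ranking walks positions 3-2-4-1-5, expanding outward from the peak — single-peaked.
Faction 3 (peak Ahmed at position 4): ranking walks positions 4-5-3-2-1, expanding outward from the peak — single-peaked.
Faction 4 (peak Ahmed at position 4): ranking walks positions 4-3-5-2-1, expanding outward from the peak — single-peaked.
Every ranking is single-peaked on this axis.

yes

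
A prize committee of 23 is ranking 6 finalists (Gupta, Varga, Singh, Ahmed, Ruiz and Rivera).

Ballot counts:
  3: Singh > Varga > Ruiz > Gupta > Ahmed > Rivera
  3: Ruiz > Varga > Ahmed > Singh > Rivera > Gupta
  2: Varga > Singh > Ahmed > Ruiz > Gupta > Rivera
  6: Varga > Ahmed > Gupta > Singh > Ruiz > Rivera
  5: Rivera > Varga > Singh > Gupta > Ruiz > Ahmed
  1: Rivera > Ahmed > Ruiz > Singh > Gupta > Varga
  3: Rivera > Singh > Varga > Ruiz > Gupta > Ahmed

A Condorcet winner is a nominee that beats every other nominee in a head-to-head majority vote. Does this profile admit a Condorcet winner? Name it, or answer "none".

Varga

Check each pair by majority over 23 ballots:
Gupta vs Varga: Varga, 22–1.
Gupta vs Singh: Singh, 17–6.
Gupta vs Ahmed: 11 to 12, Ahmed.
Gupta vs Ruiz: Ruiz wins 12–11.
Gupta vs Rivera: Rivera wins 12–11.
Varga vs Singh: Varga preferred on 3+2+6+5 = 16 ballots; Varga wins 16–7.
Varga vs Ahmed: Varga is ranked higher on 3+3+2+6+5+3 = 22 ballots, Ahmed on 1. Varga wins 22–1.
Varga vs Ruiz: Varga is ranked higher on 3+2+6+5+3 = 19 ballots, Ruiz on 4. Varga wins 19–4.
Varga vs Rivera: Varga, 14–9.
Singh vs Ahmed: Singh is ranked higher on 3+2+5+3 = 13 ballots, Ahmed on 10. Singh wins 13–10.
Singh vs Ruiz: Singh preferred on 3+2+6+5+3 = 19 ballots; Singh wins 19–4.
Singh vs Rivera: Singh wins 14–9.
Ahmed vs Ruiz: Ahmed preferred on 2+6+1 = 9 ballots; Ruiz wins 14–9.
Ahmed vs Rivera: 3+3+2+6 = 14 for Ahmed, 9 for Rivera — Ahmed by 14–9.
Ruiz vs Rivera: Ruiz preferred on 3+3+2+6 = 14 ballots; Ruiz wins 14–9.
Varga wins every pairwise contest, so Varga is the Condorcet winner.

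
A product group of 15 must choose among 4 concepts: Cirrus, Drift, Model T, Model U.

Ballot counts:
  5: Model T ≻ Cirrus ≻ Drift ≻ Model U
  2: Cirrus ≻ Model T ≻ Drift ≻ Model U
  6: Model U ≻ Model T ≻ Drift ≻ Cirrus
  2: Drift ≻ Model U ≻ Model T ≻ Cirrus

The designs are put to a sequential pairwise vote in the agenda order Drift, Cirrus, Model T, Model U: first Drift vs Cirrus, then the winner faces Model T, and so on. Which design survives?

Model U

Round 1: Drift vs Cirrus — 8–7, Drift advances.
Round 2: Drift vs Model T — 2–13, Model T advances.
Round 3: Model T vs Model U — 7–8, Model U advances.
The agenda winner is Model U.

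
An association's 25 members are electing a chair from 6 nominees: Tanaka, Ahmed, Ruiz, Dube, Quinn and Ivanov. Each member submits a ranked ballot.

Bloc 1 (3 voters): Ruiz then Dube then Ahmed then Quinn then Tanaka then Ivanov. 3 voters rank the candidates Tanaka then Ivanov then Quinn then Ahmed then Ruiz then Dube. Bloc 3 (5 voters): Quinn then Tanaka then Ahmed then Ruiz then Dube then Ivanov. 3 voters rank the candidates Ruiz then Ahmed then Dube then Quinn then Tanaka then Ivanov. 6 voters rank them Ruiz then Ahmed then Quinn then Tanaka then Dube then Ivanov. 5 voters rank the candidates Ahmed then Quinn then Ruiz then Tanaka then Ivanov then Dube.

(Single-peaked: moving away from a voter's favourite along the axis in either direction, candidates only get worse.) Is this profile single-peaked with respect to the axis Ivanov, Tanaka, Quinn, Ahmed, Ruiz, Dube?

yes

Axis positions: Ivanov=1, Tanaka=2, Quinn=3, Ahmed=4, Ruiz=5, Dube=6.
Bloc 1 (peak Ruiz at position 5): ranking walks positions 5-6-4-3-2-1, expanding outward from the peak — single-peaked.
Bloc 2 (peak Tanaka at position 2): ranking walks positions 2-1-3-4-5-6, expanding outward from the peak — single-peaked.
Bloc 3 (peak Quinn at position 3): ranking walks positions 3-2-4-5-6-1, expanding outward from the peak — single-peaked.
Bloc 4 (peak Ruiz at position 5): ranking walks positions 5-4-6-3-2-1, expanding outward from the peak — single-peaked.
Bloc 5 (peak Ruiz at position 5): ranking walks positions 5-4-3-2-6-1, expanding outward from the peak — single-peaked.
Bloc 6 (peak Ahmed at position 4): ranking walks positions 4-3-5-2-1-6, expanding outward from the peak — single-peaked.
Every ranking is single-peaked on this axis.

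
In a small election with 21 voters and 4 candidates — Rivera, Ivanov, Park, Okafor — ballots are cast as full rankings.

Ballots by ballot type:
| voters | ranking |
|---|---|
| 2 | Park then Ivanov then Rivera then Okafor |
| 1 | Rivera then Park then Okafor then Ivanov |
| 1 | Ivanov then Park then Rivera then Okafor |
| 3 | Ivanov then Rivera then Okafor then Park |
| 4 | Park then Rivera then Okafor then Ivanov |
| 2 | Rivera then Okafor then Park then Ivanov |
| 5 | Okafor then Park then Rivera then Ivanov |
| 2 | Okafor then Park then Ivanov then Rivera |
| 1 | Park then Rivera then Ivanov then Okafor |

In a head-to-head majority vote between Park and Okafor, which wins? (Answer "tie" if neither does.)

Ballots ranking Park above Okafor: 2 + 1 + 1 + 4 + 1 = 9.
Ballots ranking Okafor above Park: 21 − 9 = 12.
Okafor wins the head-to-head 12–9.

Okafor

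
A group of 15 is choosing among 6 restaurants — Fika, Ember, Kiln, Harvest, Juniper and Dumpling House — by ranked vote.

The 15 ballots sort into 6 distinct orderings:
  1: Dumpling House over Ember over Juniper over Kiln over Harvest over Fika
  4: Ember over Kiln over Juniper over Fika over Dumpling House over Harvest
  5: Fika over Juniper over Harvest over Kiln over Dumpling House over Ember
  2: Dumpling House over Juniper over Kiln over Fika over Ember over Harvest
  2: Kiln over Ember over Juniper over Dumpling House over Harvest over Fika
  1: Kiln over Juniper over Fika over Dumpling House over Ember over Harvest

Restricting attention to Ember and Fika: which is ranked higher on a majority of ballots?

Fika

Ballots ranking Ember above Fika: 1 + 4 + 2 = 7.
Ballots ranking Fika above Ember: 15 − 7 = 8.
Fika wins the head-to-head 8–7.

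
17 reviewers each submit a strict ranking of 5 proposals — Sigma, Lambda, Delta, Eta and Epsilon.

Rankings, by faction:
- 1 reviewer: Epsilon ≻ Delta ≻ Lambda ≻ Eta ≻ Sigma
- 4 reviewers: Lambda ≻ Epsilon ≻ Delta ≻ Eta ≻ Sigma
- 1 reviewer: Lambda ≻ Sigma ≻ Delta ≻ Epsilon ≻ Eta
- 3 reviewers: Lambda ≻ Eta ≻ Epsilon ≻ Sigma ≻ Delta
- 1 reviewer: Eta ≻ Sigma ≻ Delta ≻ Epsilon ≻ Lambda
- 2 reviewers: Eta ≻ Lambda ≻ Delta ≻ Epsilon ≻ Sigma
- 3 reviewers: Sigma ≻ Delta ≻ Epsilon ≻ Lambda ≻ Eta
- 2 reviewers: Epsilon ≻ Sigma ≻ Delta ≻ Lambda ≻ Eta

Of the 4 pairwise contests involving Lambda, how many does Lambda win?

Lambda against each rival (17 reviewers):
Lambda vs Sigma: 1+4+1+3+2 = 11 for Lambda, 6 for Sigma — Lambda by 11–6.
Lambda–Delta: Lambda 10–7.
Lambda vs Eta: Lambda is ranked higher on 1+4+1+3+3+2 = 14 ballots, Eta on 3. Lambda wins 14–3.
Lambda vs Epsilon: 4+1+3+2 = 10 for Lambda, 7 for Epsilon — Lambda by 10–7.
Lambda beats Sigma, Delta, Eta, Epsilon — 4 pairwise wins.

4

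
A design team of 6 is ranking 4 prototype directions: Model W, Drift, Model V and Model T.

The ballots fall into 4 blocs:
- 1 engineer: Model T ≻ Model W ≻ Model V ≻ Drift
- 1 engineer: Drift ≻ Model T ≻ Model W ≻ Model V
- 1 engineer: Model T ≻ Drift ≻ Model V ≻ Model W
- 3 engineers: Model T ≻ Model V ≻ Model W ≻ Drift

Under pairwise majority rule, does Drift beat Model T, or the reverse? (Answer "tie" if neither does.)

Model T

Ballots ranking Drift above Model T: 1.
Ballots ranking Model T above Drift: 6 − 1 = 5.
Model T wins the head-to-head 5–1.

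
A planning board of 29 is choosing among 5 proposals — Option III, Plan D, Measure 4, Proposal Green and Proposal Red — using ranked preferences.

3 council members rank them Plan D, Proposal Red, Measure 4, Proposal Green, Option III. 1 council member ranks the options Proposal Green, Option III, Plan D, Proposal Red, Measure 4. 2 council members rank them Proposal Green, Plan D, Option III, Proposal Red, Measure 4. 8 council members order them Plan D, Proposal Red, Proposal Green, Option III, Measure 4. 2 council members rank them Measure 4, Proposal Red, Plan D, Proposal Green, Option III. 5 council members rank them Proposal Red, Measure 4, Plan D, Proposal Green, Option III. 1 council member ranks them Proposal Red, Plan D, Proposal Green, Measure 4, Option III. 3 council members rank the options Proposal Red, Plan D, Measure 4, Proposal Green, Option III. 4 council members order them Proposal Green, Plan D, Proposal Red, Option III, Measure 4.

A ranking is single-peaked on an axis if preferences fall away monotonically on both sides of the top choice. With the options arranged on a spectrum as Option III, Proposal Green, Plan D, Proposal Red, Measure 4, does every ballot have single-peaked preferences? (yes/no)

yes

Axis positions: Option III=1, Proposal Green=2, Plan D=3, Proposal Red=4, Measure 4=5.
Cluster 1 (peak Plan D at position 3): ranking walks positions 3-4-5-2-1, expanding outward from the peak — single-peaked.
Cluster 2 (peak Proposal Green at position 2): ranking walks positions 2-1-3-4-5, expanding outward from the peak — single-peaked.
Cluster 3 (peak Proposal Green at position 2): ranking walks positions 2-3-1-4-5, expanding outward from the peak — single-peaked.
Cluster 4 (peak Plan D at position 3): ranking walks positions 3-4-2-1-5, expanding outward from the peak — single-peaked.
Cluster 5 (peak Measure 4 at position 5): ranking walks positions 5-4-3-2-1, expanding outward from the peak — single-peaked.
Cluster 6 (peak Proposal Red at position 4): ranking walks positions 4-5-3-2-1, expanding outward from the peak — single-peaked.
Cluster 7 (peak Proposal Red at position 4): ranking walks positions 4-3-2-5-1, expanding outward from the peak — single-peaked.
Cluster 8 (peak Proposal Red at position 4): ranking walks positions 4-3-5-2-1, expanding outward from the peak — single-peaked.
Cluster 9 (peak Proposal Green at position 2): ranking walks positions 2-3-4-1-5, expanding outward from the peak — single-peaked.
Every ranking is single-peaked on this axis.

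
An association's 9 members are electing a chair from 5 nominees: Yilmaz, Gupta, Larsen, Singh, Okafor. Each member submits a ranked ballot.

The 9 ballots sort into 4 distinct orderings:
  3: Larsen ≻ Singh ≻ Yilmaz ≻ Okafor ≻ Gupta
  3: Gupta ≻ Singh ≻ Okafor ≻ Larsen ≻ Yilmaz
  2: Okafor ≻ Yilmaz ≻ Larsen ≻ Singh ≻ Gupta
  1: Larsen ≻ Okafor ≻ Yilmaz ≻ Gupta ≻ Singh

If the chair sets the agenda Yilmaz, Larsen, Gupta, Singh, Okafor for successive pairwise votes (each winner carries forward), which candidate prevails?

Okafor

Round 1: Yilmaz vs Larsen — 2–7, Larsen advances.
Round 2: Larsen vs Gupta — 6–3, Larsen advances.
Round 3: Larsen vs Singh — 6–3, Larsen advances.
Round 4: Larsen vs Okafor — 4–5, Okafor advances.
Okafor survives the agenda.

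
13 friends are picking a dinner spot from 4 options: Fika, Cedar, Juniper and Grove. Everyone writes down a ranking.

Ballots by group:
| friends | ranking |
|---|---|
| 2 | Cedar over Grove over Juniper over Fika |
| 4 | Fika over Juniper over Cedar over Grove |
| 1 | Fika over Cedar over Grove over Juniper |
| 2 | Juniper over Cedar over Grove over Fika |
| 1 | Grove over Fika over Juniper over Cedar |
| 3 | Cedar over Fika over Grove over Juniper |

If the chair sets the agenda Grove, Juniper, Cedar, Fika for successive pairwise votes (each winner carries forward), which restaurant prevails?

Cedar

Round 1: Grove vs Juniper — 7–6, Grove advances.
Round 2: Grove vs Cedar — 1–12, Cedar advances.
Round 3: Cedar vs Fika — 7–6, Cedar advances.
The agenda winner is Cedar.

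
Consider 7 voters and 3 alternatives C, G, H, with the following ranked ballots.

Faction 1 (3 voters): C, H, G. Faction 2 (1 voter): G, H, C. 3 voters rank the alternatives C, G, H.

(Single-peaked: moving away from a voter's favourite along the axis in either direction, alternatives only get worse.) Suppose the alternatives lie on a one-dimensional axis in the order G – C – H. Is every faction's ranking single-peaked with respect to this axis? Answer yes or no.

no

Axis positions: G=1, C=2, H=3.
Faction 1 (peak C at position 2): ranking walks positions 2-3-1, expanding outward from the peak — single-peaked.
Faction 2: ranking walks positions 1-3-2; H is ranked above C even though C lies between H and the peak G on the axis — preferences dip and rise again. Not single-peaked.
Faction 3 (peak C at position 2): ranking walks positions 2-1-3, expanding outward from the peak — single-peaked.
Faction 2 violates single-peakedness, so the profile is not single-peaked on this axis.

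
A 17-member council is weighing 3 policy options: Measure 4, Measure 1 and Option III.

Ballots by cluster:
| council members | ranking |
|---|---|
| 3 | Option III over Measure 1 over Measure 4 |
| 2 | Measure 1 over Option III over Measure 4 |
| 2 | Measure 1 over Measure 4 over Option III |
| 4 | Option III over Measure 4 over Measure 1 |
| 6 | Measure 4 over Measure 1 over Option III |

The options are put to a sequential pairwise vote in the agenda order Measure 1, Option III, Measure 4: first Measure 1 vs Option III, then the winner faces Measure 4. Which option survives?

Measure 4

Round 1: Measure 1 vs Option III — 10–7, Measure 1 advances.
Round 2: Measure 1 vs Measure 4 — 7–10, Measure 4 advances.
Measure 4 survives the agenda.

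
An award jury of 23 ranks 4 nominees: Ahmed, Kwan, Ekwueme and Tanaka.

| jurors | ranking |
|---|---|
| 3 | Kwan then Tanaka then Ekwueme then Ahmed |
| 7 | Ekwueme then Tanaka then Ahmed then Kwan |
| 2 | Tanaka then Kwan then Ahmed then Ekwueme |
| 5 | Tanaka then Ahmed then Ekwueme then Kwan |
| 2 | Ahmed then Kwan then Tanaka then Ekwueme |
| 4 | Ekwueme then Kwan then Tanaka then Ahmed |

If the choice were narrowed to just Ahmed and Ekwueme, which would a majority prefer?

Ballots ranking Ahmed above Ekwueme: 2 + 5 + 2 = 9.
Ballots ranking Ekwueme above Ahmed: 23 − 9 = 14.
Ekwueme wins the head-to-head 14–9.

Ekwueme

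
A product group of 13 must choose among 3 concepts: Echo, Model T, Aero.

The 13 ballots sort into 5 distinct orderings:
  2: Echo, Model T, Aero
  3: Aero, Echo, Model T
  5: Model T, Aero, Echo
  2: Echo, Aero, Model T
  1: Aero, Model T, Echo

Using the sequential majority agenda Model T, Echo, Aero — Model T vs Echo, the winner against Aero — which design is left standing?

Aero

Round 1: Model T vs Echo — 6–7, Echo advances.
Round 2: Echo vs Aero — 4–9, Aero advances.
Aero survives the agenda.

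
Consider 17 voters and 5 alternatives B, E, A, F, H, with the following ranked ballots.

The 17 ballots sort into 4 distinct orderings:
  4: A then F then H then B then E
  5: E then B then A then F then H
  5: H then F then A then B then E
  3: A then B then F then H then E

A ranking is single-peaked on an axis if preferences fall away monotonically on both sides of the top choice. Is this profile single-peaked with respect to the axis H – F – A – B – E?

yes

Axis positions: H=1, F=2, A=3, B=4, E=5.
Bloc 1 (peak A at position 3): ranking walks positions 3-2-1-4-5, expanding outward from the peak — single-peaked.
Bloc 2 (peak E at position 5): ranking walks positions 5-4-3-2-1, expanding outward from the peak — single-peaked.
Bloc 3 (peak H at position 1): ranking walks positions 1-2-3-4-5, expanding outward from the peak — single-peaked.
Bloc 4 (peak A at position 3): ranking walks positions 3-4-2-1-5, expanding outward from the peak — single-peaked.
Every ranking is single-peaked on this axis.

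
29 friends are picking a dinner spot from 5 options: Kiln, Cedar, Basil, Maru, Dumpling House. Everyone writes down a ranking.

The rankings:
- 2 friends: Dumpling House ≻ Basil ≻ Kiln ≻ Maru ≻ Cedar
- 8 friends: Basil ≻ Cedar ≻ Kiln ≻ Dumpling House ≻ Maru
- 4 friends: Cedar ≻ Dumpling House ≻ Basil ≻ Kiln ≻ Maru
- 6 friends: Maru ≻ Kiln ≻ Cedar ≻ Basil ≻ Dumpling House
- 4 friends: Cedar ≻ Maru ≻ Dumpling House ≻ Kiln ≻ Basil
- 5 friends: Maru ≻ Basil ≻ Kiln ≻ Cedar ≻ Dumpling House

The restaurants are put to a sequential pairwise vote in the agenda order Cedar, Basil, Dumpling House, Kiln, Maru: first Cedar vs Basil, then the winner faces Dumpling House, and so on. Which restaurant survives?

Round 1: Cedar vs Basil — 14–15, Basil advances.
Round 2: Basil vs Dumpling House — 19–10, Basil advances.
Round 3: Basil vs Kiln — 19–10, Basil advances.
Round 4: Basil vs Maru — 14–15, Maru advances.
The agenda winner is Maru.

Maru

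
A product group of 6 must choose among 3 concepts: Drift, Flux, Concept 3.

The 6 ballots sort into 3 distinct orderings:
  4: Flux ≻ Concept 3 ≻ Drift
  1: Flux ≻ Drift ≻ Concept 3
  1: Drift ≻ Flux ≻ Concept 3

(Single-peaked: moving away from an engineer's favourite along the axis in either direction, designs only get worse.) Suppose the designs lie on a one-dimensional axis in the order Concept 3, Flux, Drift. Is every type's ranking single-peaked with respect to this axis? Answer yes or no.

yes

Axis positions: Concept 3=1, Flux=2, Drift=3.
Type 1 (peak Flux at position 2): ranking walks positions 2-1-3, expanding outward from the peak — single-peaked.
Type 2 (peak Flux at position 2): ranking walks positions 2-3-1, expanding outward from the peak — single-peaked.
Type 3 (peak Drift at position 3): ranking walks positions 3-2-1, expanding outward from the peak — single-peaked.
Every ranking is single-peaked on this axis.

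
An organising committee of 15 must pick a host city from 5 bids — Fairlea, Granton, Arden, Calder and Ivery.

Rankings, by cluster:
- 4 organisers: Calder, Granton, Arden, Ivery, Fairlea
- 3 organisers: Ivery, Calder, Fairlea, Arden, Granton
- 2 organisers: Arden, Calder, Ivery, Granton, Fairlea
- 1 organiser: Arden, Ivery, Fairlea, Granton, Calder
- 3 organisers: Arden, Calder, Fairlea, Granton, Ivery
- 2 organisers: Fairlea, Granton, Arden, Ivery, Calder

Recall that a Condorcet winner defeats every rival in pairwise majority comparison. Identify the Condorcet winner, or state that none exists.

Arden

Pairwise majorities:
Fairlea vs Granton: 9 to 6, Fairlea.
Fairlea vs Arden: Fairlea is ranked higher on 3+2 = 5 ballots, Arden on 10. Arden wins 10–5.
Fairlea vs Calder: Fairlea preferred on 1+2 = 3 ballots; Calder wins 12–3.
Fairlea vs Ivery: Fairlea preferred on 3+2 = 5 ballots; Ivery wins 10–5.
Granton vs Arden: Granton preferred on 4+2 = 6 ballots; Arden wins 9–6.
Granton vs Calder: Granton preferred on 1+2 = 3 ballots; Calder wins 12–3.
Granton vs Ivery: Granton preferred on 4+3+2 = 9 ballots; Granton wins 9–6.
Arden vs Calder: 8 to 7, Arden.
Arden vs Ivery: 4+2+1+3+2 = 12 for Arden, 3 for Ivery — Arden by 12–3.
Calder vs Ivery: Calder preferred on 4+2+3 = 9 ballots; Calder wins 9–6.
Only Arden has no losses; Arden is the Condorcet winner.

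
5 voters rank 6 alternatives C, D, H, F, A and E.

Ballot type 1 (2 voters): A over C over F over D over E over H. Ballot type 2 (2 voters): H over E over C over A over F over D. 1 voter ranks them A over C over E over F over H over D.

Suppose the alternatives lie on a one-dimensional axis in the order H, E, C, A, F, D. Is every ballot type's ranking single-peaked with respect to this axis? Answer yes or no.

Axis positions: H=1, E=2, C=3, A=4, F=5, D=6.
Ballot type 1 (peak A at position 4): ranking walks positions 4-3-5-6-2-1, expanding outward from the peak — single-peaked.
Ballot type 2 (peak H at position 1): ranking walks positions 1-2-3-4-5-6, expanding outward from the peak — single-peaked.
Ballot type 3 (peak A at position 4): ranking walks positions 4-3-2-5-1-6, expanding outward from the peak — single-peaked.
Every ranking is single-peaked on this axis.

yes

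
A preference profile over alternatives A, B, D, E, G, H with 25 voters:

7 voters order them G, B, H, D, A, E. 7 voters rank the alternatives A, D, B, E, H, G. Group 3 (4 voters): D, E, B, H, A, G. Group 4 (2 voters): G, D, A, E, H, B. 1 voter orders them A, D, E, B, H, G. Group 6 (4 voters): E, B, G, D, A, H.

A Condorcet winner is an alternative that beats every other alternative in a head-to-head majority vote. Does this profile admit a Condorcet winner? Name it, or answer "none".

Check each pair by majority over 25 ballots:
A vs B: B, 15–10.
A vs D: D, 17–8.
A vs E: A, 17–8.
A vs G: G wins 13–12.
A–H: A 14–11.
B vs D: D, 14–11.
B–E: B 14–11.
B–G: B 16–9.
B vs H: B, 23–2.
D vs E: D, 21–4.
D vs G: G, 13–12.
D vs H: D wins 18–7.
E vs G: E wins 16–9.
E vs H: E, 18–7.
G vs H: G, 13–12.
Every alternative loses at least once (A loses to B; B loses to D; D loses to G; E loses to A; G loses to B; H loses to A). The majority relation contains the cycle A → E → G → A, so there is no Condorcet winner.

none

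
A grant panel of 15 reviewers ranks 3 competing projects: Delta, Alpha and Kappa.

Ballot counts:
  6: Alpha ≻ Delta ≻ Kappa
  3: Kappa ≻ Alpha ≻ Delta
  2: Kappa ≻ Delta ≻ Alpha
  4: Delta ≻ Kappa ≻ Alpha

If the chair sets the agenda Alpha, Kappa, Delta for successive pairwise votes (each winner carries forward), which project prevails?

Delta

Round 1: Alpha vs Kappa — 6–9, Kappa advances.
Round 2: Kappa vs Delta — 5–10, Delta advances.
Delta survives the agenda.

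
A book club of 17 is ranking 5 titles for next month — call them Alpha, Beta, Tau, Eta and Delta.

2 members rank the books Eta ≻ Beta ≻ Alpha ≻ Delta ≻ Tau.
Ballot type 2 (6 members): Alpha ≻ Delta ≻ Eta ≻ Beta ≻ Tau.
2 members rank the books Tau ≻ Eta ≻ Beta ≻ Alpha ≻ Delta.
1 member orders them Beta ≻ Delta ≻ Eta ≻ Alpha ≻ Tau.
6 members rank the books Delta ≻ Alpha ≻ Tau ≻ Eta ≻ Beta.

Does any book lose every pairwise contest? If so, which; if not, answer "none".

Tau

Head-to-head results (17 members):
Alpha vs Beta: Alpha preferred on 6+6 = 12 ballots; Alpha wins 12–5.
Alpha vs Tau: Alpha, 15–2.
Alpha vs Eta: Alpha preferred on 6+6 = 12 ballots; Alpha wins 12–5.
Alpha vs Delta: 2+6+2 = 10 for Alpha, 7 for Delta — Alpha by 10–7.
Beta vs Tau: 9 to 8, Beta.
Beta vs Eta: Beta is ranked higher on 1 ballot, Eta on 16. Eta wins 16–1.
Beta vs Delta: 5 to 12, Delta.
Tau–Eta: Eta 9–8.
Tau vs Delta: 2 for Tau, 15 for Delta — Delta by 15–2.
Eta vs Delta: 4 to 13, Delta.
Tau is beaten in every head-to-head and is the Condorcet loser.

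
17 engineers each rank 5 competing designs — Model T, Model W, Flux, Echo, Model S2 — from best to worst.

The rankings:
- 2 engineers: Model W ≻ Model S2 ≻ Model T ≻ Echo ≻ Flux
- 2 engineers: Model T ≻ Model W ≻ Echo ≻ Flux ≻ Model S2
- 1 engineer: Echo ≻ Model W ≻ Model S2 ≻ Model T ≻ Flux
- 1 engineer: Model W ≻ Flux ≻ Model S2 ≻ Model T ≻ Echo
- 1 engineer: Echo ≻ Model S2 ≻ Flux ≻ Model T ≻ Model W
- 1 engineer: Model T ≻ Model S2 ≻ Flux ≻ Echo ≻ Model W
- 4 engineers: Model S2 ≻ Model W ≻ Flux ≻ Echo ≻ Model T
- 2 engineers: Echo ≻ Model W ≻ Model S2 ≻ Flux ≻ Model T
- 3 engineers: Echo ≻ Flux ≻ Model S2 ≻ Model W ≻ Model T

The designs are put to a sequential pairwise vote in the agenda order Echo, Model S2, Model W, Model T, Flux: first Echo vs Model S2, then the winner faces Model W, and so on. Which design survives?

Round 1: Echo vs Model S2 — 9–8, Echo advances.
Round 2: Echo vs Model W — 8–9, Model W advances.
Round 3: Model W vs Model T — 13–4, Model W advances.
Round 4: Model W vs Flux — 12–5, Model W advances.
The agenda winner is Model W.

Model W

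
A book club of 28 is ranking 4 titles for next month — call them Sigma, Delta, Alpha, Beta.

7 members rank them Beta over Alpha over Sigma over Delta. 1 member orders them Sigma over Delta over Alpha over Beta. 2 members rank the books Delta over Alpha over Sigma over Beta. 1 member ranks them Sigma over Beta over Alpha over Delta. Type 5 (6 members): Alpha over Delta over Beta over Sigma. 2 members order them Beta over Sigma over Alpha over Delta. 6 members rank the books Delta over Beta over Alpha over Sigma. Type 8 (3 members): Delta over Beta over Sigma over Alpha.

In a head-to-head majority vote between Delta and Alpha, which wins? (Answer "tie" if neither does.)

Ballots ranking Delta above Alpha: 1 + 2 + 6 + 3 = 12.
Ballots ranking Alpha above Delta: 28 − 12 = 16.
Alpha wins the head-to-head 16–12.

Alpha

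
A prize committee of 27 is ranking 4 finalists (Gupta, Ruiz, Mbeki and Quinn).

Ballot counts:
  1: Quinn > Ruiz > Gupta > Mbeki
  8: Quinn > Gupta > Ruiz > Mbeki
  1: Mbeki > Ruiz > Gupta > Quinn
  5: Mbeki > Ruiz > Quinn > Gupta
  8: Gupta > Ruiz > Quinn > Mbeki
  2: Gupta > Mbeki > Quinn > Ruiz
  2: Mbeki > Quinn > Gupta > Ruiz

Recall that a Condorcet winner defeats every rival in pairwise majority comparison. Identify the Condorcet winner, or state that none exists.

Pairwise majorities:
Gupta vs Ruiz: 20 to 7, Gupta.
Gupta vs Mbeki: Gupta is ranked higher on 1+8+8+2 = 19 ballots, Mbeki on 8. Gupta wins 19–8.
Gupta vs Quinn: Quinn, 16–11.
Ruiz vs Mbeki: 1+8+8 = 17 for Ruiz, 10 for Mbeki — Ruiz by 17–10.
Ruiz vs Quinn: 1+5+8 = 14 for Ruiz, 13 for Quinn — Ruiz by 14–13.
Mbeki vs Quinn: 1+5+2+2 = 10 for Mbeki, 17 for Quinn — Quinn by 17–10.
No nominee is unbeaten: Gupta loses to Quinn; Ruiz loses to Gupta; Mbeki loses to Gupta; Quinn loses to Ruiz. In particular Gupta → Ruiz → Quinn → Gupta is a majority cycle — no Condorcet winner exists.

none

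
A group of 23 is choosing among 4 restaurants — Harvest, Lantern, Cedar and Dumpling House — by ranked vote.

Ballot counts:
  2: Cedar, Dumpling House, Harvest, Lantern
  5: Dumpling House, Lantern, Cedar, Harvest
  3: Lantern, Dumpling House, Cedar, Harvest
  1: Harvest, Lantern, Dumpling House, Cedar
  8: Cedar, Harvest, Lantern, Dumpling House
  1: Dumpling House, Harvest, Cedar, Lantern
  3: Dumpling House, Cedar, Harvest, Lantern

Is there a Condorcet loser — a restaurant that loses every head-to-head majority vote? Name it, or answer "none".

Head-to-head results (23 friends):
Harvest vs Lantern: 15 to 8, Harvest.
Harvest vs Cedar: Cedar, 21–2.
Harvest vs Dumpling House: 9 to 14, Dumpling House.
Lantern–Cedar: Cedar 14–9.
Lantern vs Dumpling House: 12 to 11, Lantern.
Cedar–Dumpling House: Dumpling House 13–10.
No restaurant is winless: Harvest beats Lantern; Lantern beats Dumpling House; Cedar beats Harvest; Dumpling House beats Harvest. There is no Condorcet loser.

none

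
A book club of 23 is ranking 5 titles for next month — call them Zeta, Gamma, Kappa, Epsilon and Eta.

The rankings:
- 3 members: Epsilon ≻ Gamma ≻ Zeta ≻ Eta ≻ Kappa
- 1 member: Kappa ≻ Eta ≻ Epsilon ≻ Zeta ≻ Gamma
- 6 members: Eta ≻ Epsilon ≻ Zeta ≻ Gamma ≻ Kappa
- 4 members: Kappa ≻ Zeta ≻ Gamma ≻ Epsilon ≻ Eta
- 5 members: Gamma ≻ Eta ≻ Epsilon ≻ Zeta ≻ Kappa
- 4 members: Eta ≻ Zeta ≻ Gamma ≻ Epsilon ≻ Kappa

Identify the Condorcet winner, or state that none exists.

none

Head-to-head results (23 members):
Zeta vs Gamma: 15 to 8, Zeta.
Zeta vs Kappa: 18 to 5, Zeta.
Zeta vs Epsilon: Zeta is ranked higher on 4+4 = 8 ballots, Epsilon on 15. Epsilon wins 15–8.
Zeta vs Eta: Zeta preferred on 3+4 = 7 ballots; Eta wins 16–7.
Gamma vs Kappa: Gamma, 18–5.
Gamma vs Epsilon: Gamma, 13–10.
Gamma vs Eta: 12 to 11, Gamma.
Kappa vs Epsilon: Kappa is ranked higher on 1+4 = 5 ballots, Epsilon on 18. Epsilon wins 18–5.
Kappa vs Eta: Eta wins 18–5.
Epsilon vs Eta: 7 to 16, Eta.
No book is unbeaten: Zeta loses to Epsilon; Gamma loses to Zeta; Kappa loses to Zeta; Epsilon loses to Gamma; Eta loses to Gamma. In particular Zeta → Gamma → Epsilon → Zeta is a majority cycle — no Condorcet winner exists.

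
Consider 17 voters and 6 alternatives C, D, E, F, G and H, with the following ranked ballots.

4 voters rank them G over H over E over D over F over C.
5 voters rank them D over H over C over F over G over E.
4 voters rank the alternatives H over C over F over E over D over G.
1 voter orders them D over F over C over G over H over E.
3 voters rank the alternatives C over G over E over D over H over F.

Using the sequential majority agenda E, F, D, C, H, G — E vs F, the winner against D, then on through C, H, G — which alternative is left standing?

D

Round 1: E vs F — 7–10, F advances.
Round 2: F vs D — 4–13, D advances.
Round 3: D vs C — 10–7, D advances.
Round 4: D vs H — 9–8, D advances.
Round 5: D vs G — 10–7, D advances.
The agenda winner is D.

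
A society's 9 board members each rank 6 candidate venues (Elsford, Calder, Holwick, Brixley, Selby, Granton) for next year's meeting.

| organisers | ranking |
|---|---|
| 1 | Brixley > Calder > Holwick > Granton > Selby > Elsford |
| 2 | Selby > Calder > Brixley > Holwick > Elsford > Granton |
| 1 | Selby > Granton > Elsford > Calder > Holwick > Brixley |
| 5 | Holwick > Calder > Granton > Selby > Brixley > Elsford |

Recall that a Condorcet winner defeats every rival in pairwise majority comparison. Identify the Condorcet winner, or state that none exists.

Head-to-head results (9 organisers):
Elsford vs Calder: Calder, 8–1.
Elsford–Holwick: Holwick 8–1.
Elsford–Brixley: Brixley 8–1.
Elsford vs Selby: Selby wins 9–0.
Elsford vs Granton: Granton wins 7–2.
Calder vs Holwick: Holwick, 5–4.
Calder–Brixley: Calder 8–1.
Calder–Selby: Calder 6–3.
Calder–Granton: Calder 8–1.
Holwick–Brixley: Holwick 6–3.
Holwick–Selby: Holwick 6–3.
Holwick–Granton: Holwick 8–1.
Brixley vs Selby: Selby, 8–1.
Brixley vs Granton: Granton wins 6–3.
Selby–Granton: Granton 6–3.
Holwick defeats every rival head-to-head and is the Condorcet winner.

Holwick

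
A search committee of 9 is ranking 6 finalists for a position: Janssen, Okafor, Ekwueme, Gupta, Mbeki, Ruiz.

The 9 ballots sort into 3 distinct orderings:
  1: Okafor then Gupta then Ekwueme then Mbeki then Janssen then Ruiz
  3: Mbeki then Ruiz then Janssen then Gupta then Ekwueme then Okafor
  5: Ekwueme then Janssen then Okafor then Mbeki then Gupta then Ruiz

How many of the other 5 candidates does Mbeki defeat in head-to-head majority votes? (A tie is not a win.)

Mbeki against each rival (9 committee members):
Mbeki vs Janssen: Janssen, 5–4.
Mbeki vs Okafor: Mbeki is ranked higher on 3 ballots, Okafor on 6. Okafor wins 6–3.
Mbeki vs Ekwueme: 3 for Mbeki, 6 for Ekwueme — Ekwueme by 6–3.
Mbeki–Gupta: Mbeki 8–1.
Mbeki–Ruiz: Mbeki 9–0.
Mbeki beats Gupta, Ruiz; loses to Janssen, Okafor, Ekwueme — 2 pairwise wins.

2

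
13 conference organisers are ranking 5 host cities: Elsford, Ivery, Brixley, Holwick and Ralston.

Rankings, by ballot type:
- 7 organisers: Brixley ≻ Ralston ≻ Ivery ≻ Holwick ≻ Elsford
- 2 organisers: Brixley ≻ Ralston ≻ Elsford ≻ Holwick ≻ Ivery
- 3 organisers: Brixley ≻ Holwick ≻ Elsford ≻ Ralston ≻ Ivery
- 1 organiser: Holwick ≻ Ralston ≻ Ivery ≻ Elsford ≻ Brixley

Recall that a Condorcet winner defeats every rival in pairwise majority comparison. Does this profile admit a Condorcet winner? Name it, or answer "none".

Head-to-head results (13 organisers):
Elsford vs Ivery: Ivery wins 8–5.
Elsford vs Brixley: Brixley wins 12–1.
Elsford vs Holwick: Elsford preferred on 2 ballots; Holwick wins 11–2.
Elsford vs Ralston: Ralston, 10–3.
Ivery–Brixley: Brixley 12–1.
Ivery–Holwick: Ivery 7–6.
Ivery vs Ralston: Ivery is ranked higher on 0 ballots, Ralston on 13. Ralston wins 13–0.
Brixley vs Holwick: Brixley preferred on 7+2+3 = 12 ballots; Brixley wins 12–1.
Brixley vs Ralston: Brixley is ranked higher on 7+2+3 = 12 ballots, Ralston on 1. Brixley wins 12–1.
Holwick vs Ralston: 3+1 = 4 for Holwick, 9 for Ralston — Ralston by 9–4.
Brixley beats each of Elsford, Ivery, Holwick, Ralston — Brixley is the Condorcet winner.

Brixley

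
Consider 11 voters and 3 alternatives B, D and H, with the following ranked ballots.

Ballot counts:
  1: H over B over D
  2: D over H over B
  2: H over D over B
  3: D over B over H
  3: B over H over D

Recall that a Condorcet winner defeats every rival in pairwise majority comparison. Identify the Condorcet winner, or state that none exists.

Check each pair by majority over 11 ballots:
B–D: D 7–4.
B vs H: B, 6–5.
D vs H: H, 6–5.
No alternative is unbeaten: B loses to D; D loses to H; H loses to B. In particular B > H > D > B is a majority cycle — no Condorcet winner exists.

none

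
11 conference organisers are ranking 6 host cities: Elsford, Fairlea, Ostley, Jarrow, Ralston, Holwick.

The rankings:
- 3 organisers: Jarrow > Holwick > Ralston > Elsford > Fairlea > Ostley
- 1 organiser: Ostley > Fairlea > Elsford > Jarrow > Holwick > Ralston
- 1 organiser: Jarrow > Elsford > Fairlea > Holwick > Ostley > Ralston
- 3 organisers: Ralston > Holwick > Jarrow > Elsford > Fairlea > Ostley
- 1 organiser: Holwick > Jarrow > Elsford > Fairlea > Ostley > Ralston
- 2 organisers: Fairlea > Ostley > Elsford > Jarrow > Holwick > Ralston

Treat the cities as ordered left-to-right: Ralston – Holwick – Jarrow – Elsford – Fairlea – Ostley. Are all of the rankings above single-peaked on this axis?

Axis positions: Ralston=1, Holwick=2, Jarrow=3, Elsford=4, Fairlea=5, Ostley=6.
Faction 1 (peak Jarrow at position 3): ranking walks positions 3-2-1-4-5-6, expanding outward from the peak — single-peaked.
Faction 2 (peak Ostley at position 6): ranking walks positions 6-5-4-3-2-1, expanding outward from the peak — single-peaked.
Faction 3 (peak Jarrow at position 3): ranking walks positions 3-4-5-2-6-1, expanding outward from the peak — single-peaked.
Faction 4 (peak Ralston at position 1): ranking walks positions 1-2-3-4-5-6, expanding outward from the peak — single-peaked.
Faction 5 (peak Holwick at position 2): ranking walks positions 2-3-4-5-6-1, expanding outward from the peak — single-peaked.
Faction 6 (peak Fairlea at position 5): ranking walks positions 5-6-4-3-2-1, expanding outward from the peak — single-peaked.
Every ranking is single-peaked on this axis.

yes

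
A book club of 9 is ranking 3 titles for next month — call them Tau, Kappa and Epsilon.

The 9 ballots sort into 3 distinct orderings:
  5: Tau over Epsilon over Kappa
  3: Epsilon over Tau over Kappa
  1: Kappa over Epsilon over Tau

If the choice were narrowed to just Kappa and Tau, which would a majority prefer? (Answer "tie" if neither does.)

Ballots ranking Kappa above Tau: 1.
Ballots ranking Tau above Kappa: 9 − 1 = 8.
Tau wins the head-to-head 8–1.

Tau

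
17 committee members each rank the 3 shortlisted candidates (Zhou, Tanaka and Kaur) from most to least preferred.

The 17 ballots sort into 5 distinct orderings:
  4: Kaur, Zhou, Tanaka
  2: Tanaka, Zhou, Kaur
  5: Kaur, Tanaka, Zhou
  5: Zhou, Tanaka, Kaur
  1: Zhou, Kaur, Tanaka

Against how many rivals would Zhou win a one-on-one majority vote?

Zhou against each rival (17 committee members):
Zhou vs Tanaka: Zhou is ranked higher on 4+5+1 = 10 ballots, Tanaka on 7. Zhou wins 10–7.
Zhou vs Kaur: Kaur wins 9–8.
Zhou beats Tanaka; loses to Kaur — 1 pairwise win.

1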